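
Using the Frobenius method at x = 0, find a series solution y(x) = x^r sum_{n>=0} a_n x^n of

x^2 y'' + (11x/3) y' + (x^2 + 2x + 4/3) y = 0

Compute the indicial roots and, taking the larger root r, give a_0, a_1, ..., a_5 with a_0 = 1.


Write in Frobenius form y'' + (p(x)/x) y' + (q(x)/x^2) y = 0:
  p(x) = 11/3,  q(x) = x^2 + 2x + 4/3.
Indicial equation: r(r-1) + (11/3) r + (4/3) = 0 -> roots r_1 = -2/3, r_2 = -2.
Take r = r_1 = -2/3. Let y(x) = x^r sum_{n>=0} a_n x^n with a_0 = 1.
Substitute y = x^r sum a_n x^n and match x^{r+n}. The recurrence is
  D(n) a_n + 2 a_{n-1} + 1 a_{n-2} = 0,  where D(n) = (r+n)(r+n-1) + (11/3)(r+n) + (4/3).
  a_n = [-2 a_{n-1} - 1 a_{n-2}] / D(n).
Since the indicial polynomial factors as (r - r_1)(r - r_2), D(n) = (r_1 + n - r_1)(r_1 + n - r_2) = n(n + 4/3).
Evaluating step by step (a_0 = 1):
  n = 1: D(1) = 1(1 + 4/3) = 7/3; numerator = -2(1) = -2; a_1 = (-2)/(7/3) = -6/7
  n = 2: D(2) = 2(2 + 4/3) = 20/3; numerator = -2(-6/7) - 1(1) = 5/7; a_2 = (5/7)/(20/3) = 3/28
  n = 3: D(3) = 3(3 + 4/3) = 13; numerator = -2(3/28) - 1(-6/7) = 9/14; a_3 = (9/14)/(13) = 9/182
  n = 4: D(4) = 4(4 + 4/3) = 64/3; numerator = -2(9/182) - 1(3/28) = -75/364; a_4 = (-75/364)/(64/3) = -225/23296
  n = 5: D(5) = 5(5 + 4/3) = 95/3; numerator = -2(-225/23296) - 1(9/182) = -27/896; a_5 = (-27/896)/(95/3) = -81/85120

r = -2/3; a_0 = 1; a_1 = -6/7; a_2 = 3/28; a_3 = 9/182; a_4 = -225/23296; a_5 = -81/85120


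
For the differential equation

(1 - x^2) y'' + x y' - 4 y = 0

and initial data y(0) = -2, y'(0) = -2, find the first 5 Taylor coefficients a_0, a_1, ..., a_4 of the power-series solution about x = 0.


Ansatz: y(x) = sum_{n>=0} a_n x^n, so y'(x) = sum_{n>=1} n a_n x^(n-1) and y''(x) = sum_{n>=2} n(n-1) a_n x^(n-2).
Substitute into P(x) y'' + Q(x) y' + R(x) y = 0 with P(x) = 1 - x^2, Q(x) = x, R(x) = -4, and match powers of x.
Initial conditions: a_0 = -2, a_1 = -2.
Setting the coefficient of each power of x to zero and solving order by order (substituting the coefficients already found):
  x^0: 2 a_2 - 4 a_0 = 0  ->  2 a_2 = 4 a_0 = -8  ->  a_2 = -4
  x^1: 6 a_3 - 3 a_1 = 0  ->  6 a_3 = 3 a_1 = -6  ->  a_3 = -1
  x^2: 12 a_4 - 4 a_2 = 0  ->  12 a_4 = 4 a_2 = -16  ->  a_4 = -4/3
Truncated series: y(x) = -2 - 2 x - 4 x^2 - x^3 - (4/3) x^4 + O(x^5).

a_0 = -2; a_1 = -2; a_2 = -4; a_3 = -1; a_4 = -4/3


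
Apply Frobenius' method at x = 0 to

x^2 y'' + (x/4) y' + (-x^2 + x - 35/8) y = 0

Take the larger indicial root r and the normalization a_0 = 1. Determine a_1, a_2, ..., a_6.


Write in Frobenius form y'' + (p(x)/x) y' + (q(x)/x^2) y = 0:
  p(x) = 1/4,  q(x) = -x^2 + x - 35/8.
Indicial equation: r(r-1) + (1/4) r + (-35/8) = 0 -> roots r_1 = 5/2, r_2 = -7/4.
Take r = r_1 = 5/2. Let y(x) = x^r sum_{n>=0} a_n x^n with a_0 = 1.
Substitute y = x^r sum a_n x^n and match x^{r+n}. The recurrence is
  D(n) a_n + 1 a_{n-1} - 1 a_{n-2} = 0,  where D(n) = (r+n)(r+n-1) + (1/4)(r+n) + (-35/8).
  a_n = [-1 a_{n-1} + 1 a_{n-2}] / D(n).
Since the indicial polynomial factors as (r - r_1)(r - r_2), D(n) = (r_1 + n - r_1)(r_1 + n - r_2) = n(n + 17/4).
Evaluating step by step (a_0 = 1):
  n = 1: D(1) = 1(1 + 17/4) = 21/4; numerator = -1(1) = -1; a_1 = (-1)/(21/4) = -4/21
  n = 2: D(2) = 2(2 + 17/4) = 25/2; numerator = -1(-4/21) + 1(1) = 25/21; a_2 = (25/21)/(25/2) = 2/21
  n = 3: D(3) = 3(3 + 17/4) = 87/4; numerator = -1(2/21) + 1(-4/21) = -2/7; a_3 = (-2/7)/(87/4) = -8/609
  n = 4: D(4) = 4(4 + 17/4) = 33; numerator = -1(-8/609) + 1(2/21) = 22/203; a_4 = (22/203)/(33) = 2/609
  n = 5: D(5) = 5(5 + 17/4) = 185/4; numerator = -1(2/609) + 1(-8/609) = -10/609; a_5 = (-10/609)/(185/4) = -8/22533
  n = 6: D(6) = 6(6 + 17/4) = 123/2; numerator = -1(-8/22533) + 1(2/609) = 82/22533; a_6 = (82/22533)/(123/2) = 4/67599

r = 5/2; a_0 = 1; a_1 = -4/21; a_2 = 2/21; a_3 = -8/609; a_4 = 2/609; a_5 = -8/22533; a_6 = 4/67599


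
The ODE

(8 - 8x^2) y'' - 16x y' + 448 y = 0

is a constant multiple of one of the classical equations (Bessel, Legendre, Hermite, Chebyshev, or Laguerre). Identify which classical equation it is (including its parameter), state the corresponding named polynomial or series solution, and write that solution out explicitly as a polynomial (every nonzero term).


All three coefficients share the factor 8; dividing through by 8 gives  (1 - x^2) y'' - 2x y' + 56 y = 0.
This matches the Legendre equation (1 - x^2) y'' - 2x y' + n(n+1) y = 0 (note the -2x y' term) with n(n+1) = 56, so n = 7; the polynomial solution is P_7(x).
With y = sum_k a_k x^k, matching x^k gives (k+2)(k+1) a_{k+2} = [k(k+1) - n(n+1)] a_k = (k - 7)(k + 8) a_k. The right side vanishes at k = 7, so the series with the parity of 7 terminates at degree 7.
Standard normalization (P_n(1) = 1): leading coefficient (2n)!/(2^n (n!)^2) = 87178291200/(128*25401600) = 429/16, so a_7 = 429/16. Work downward with a_k = (k+1)(k+2) a_{k+2} / ((k - 7)(k + 8)):
  a_5 = (6)(7)(429/16) / ((5 - 7)(5 + 8)) = (9009/8)/(-26) = -693/16
  a_3 = (4)(5)(-693/16) / ((3 - 7)(3 + 8)) = (-3465/4)/(-44) = 315/16
  a_1 = (2)(3)(315/16) / ((1 - 7)(1 + 8)) = (945/8)/(-54) = -35/16
Hence P_7(x) = 429 x^7/16 - 693 x^5/16 + 315 x^3/16 - 35 x/16.

P_7(x); series = 429 x^7/16 - 693 x^5/16 + 315 x^3/16 - 35 x/16


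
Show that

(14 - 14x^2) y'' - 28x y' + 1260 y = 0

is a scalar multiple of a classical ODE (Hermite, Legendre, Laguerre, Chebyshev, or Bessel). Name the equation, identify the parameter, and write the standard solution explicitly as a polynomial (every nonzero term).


All three coefficients share the factor 14; dividing through by 14 gives  (1 - x^2) y'' - 2x y' + 90 y = 0.
This matches the Legendre equation (1 - x^2) y'' - 2x y' + n(n+1) y = 0 (note the -2x y' term) with n(n+1) = 90, so n = 9; the polynomial solution is P_9(x).
With y = sum_k a_k x^k, matching x^k gives (k+2)(k+1) a_{k+2} = [k(k+1) - n(n+1)] a_k = (k - 9)(k + 10) a_k. The right side vanishes at k = 9, so the series with the parity of 9 terminates at degree 9.
Standard normalization (P_n(1) = 1): leading coefficient (2n)!/(2^n (n!)^2) = 6402373705728000/(512*131681894400) = 12155/128, so a_9 = 12155/128. Work downward with a_k = (k+1)(k+2) a_{k+2} / ((k - 9)(k + 10)):
  a_7 = (8)(9)(12155/128) / ((7 - 9)(7 + 10)) = (109395/16)/(-34) = -6435/32
  a_5 = (6)(7)(-6435/32) / ((5 - 9)(5 + 10)) = (-135135/16)/(-60) = 9009/64
  a_3 = (4)(5)(9009/64) / ((3 - 9)(3 + 10)) = (45045/16)/(-78) = -1155/32
  a_1 = (2)(3)(-1155/32) / ((1 - 9)(1 + 10)) = (-3465/16)/(-88) = 315/128
Hence P_9(x) = 12155 x^9/128 - 6435 x^7/32 + 9009 x^5/64 - 1155 x^3/32 + 315 x/128.

P_9(x); series = 12155 x^9/128 - 6435 x^7/32 + 9009 x^5/64 - 1155 x^3/32 + 315 x/128


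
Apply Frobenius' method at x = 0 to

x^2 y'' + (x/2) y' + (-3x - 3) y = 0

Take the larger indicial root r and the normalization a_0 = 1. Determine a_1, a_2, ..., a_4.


Write in Frobenius form y'' + (p(x)/x) y' + (q(x)/x^2) y = 0:
  p(x) = 1/2,  q(x) = -3x - 3.
Indicial equation: r(r-1) + (1/2) r + (-3) = 0 -> roots r_1 = 2, r_2 = -3/2.
Take r = r_1 = 2. Let y(x) = x^r sum_{n>=0} a_n x^n with a_0 = 1.
Substitute y = x^r sum a_n x^n and match x^{r+n}. The recurrence is
  D(n) a_n - 3 a_{n-1} = 0,  where D(n) = (r+n)(r+n-1) + (1/2)(r+n) + (-3).
  a_n = 3 / D(n) * a_{n-1}.
Since the indicial polynomial factors as (r - r_1)(r - r_2), D(n) = (r_1 + n - r_1)(r_1 + n - r_2) = n(n + 7/2).
Evaluating step by step (a_0 = 1):
  n = 1: D(1) = 1(1 + 7/2) = 9/2; numerator = 3(1) = 3; a_1 = (3)/(9/2) = 2/3
  n = 2: D(2) = 2(2 + 7/2) = 11; numerator = 3(2/3) = 2; a_2 = (2)/(11) = 2/11
  n = 3: D(3) = 3(3 + 7/2) = 39/2; numerator = 3(2/11) = 6/11; a_3 = (6/11)/(39/2) = 4/143
  n = 4: D(4) = 4(4 + 7/2) = 30; numerator = 3(4/143) = 12/143; a_4 = (12/143)/(30) = 2/715

r = 2; a_0 = 1; a_1 = 2/3; a_2 = 2/11; a_3 = 4/143; a_4 = 2/715


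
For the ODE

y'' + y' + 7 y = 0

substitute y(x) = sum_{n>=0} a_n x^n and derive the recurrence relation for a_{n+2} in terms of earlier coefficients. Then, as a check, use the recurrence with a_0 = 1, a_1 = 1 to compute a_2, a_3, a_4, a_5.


Substitute y = sum_n a_n x^n.
y''(x) has coefficient (n+2)(n+1) a_{n+2} at x^n;
y'(x) has coefficient (n+1) a_{n+1} at x^n;
7 y(x) has coefficient 7 a_n at x^n.
Matching x^n: (n+2)(n+1) a_{n+2} + (n+1) a_{n+1} + 7 a_n = 0.
Thus a_{n+2} = [-(n+1) a_{n+1} - 7 a_n] / ((n+1)(n+2)).

Check with a_0 = 1, a_1 = 1 (apply the recurrence for n = 0, 1, 2, 3): a_0 = 1, a_1 = 1, a_2 = -4, a_3 = 1/6, a_4 = 55/24, a_5 = -31/60.

a_(n+2) = [-(n+1) a_(n+1) - 7 a_n] / ((n+1)(n+2)); check: a_0 = 1, a_1 = 1, a_2 = -4, a_3 = 1/6, a_4 = 55/24, a_5 = -31/60


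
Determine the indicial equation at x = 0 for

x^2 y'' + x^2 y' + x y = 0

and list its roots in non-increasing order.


Divide by x^2 to reach normal form y'' + P_1(x) y' + P_2(x) y = 0 with P_1(x) = 1 and P_2(x) = 1/x.
x = 0 is a singular point because the y-coefficient 1/x has a pole at x = 0.
It is a regular singular point because x P_1(x) = p(x) = x and x^2 P_2(x) = q(x) = x are polynomials, hence analytic at x = 0.
p(0) = 0,  q(0) = 0.
Indicial equation: r(r-1) + p(0) r + q(0) = 0, i.e. r^2 + (p(0) - 1) r + q(0) = 0, i.e. r^2 - 1 r = 0.
Discriminant: (-1)^2 - 4(0) = 1, so r = (1 ± 1)/2.
Solving: r_1 = 1, r_2 = 0.

indicial: r^2 - 1 r = 0; roots r_1 = 1, r_2 = 0


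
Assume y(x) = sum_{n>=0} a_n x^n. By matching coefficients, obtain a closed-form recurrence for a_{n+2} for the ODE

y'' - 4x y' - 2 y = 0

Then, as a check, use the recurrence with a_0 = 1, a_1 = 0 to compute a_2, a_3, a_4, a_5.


Substitute y = sum_n a_n x^n.
y''(x) has coefficient (n+2)(n+1) a_{n+2} at x^n;
-4 x y'(x) has coefficient -4 n a_n at x^n (shift);
-2 y(x) has coefficient -2 a_n at x^n.
Matching x^n: (n+2)(n+1) a_{n+2} + (-4n - 2) a_n = 0.
Thus a_{n+2} = (4n + 2) / ((n+1)(n+2)) * a_n.

Check with a_0 = 1, a_1 = 0 (apply the recurrence for n = 0, 1, 2, 3): a_0 = 1, a_1 = 0, a_2 = 1, a_3 = 0, a_4 = 5/6, a_5 = 0.

a_(n+2) = (4n + 2) / ((n+1)(n+2)) * a_n; check: a_0 = 1, a_1 = 0, a_2 = 1, a_3 = 0, a_4 = 5/6, a_5 = 0


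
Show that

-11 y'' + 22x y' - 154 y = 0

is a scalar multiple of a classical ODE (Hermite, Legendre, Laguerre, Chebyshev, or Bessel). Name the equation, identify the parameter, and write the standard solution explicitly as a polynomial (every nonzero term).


All three coefficients share the factor -11; dividing through by -11 gives  y'' - 2x y' + 14 y = 0.
This matches the Hermite equation y'' - 2x y' + 2n y = 0 with 2n = 14, so n = 7; the polynomial solution is H_7(x).
With y = sum_k a_k x^k, matching x^k gives (k+2)(k+1) a_{k+2} = 2(k - n) a_k = 2(k - 7) a_k. The right side vanishes at k = 7, so the series with the parity of 7 terminates at degree 7.
Standard normalization: leading coefficient of H_n is 2^n, so a_7 = 2^7 = 128. Work downward with a_k = (k+1)(k+2) a_{k+2} / (2(k - n)):
  a_5 = (6)(7)(128) / (2(5 - 7)) = 5376/(-4) = -1344
  a_3 = (4)(5)(-1344) / (2(3 - 7)) = -26880/(-8) = 3360
  a_1 = (2)(3)(3360) / (2(1 - 7)) = 20160/(-12) = -1680
Hence H_7(x) = 128 x^7 - 1344 x^5 + 3360 x^3 - 1680 x.

H_7(x); series = 128 x^7 - 1344 x^5 + 3360 x^3 - 1680 x


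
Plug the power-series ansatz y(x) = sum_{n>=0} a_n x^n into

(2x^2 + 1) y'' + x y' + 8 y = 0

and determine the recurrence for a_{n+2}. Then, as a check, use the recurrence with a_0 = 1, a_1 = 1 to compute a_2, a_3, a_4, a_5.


Substitute y = sum_n a_n x^n.
(1 + 2 x^2) y'' contributes (n+2)(n+1) a_{n+2} + 2 n(n-1) a_n at x^n.
x y'(x) contributes n a_n at x^n.
8 y(x) contributes 8 a_n at x^n.
Matching x^n: (n+2)(n+1) a_{n+2} + (2 n(n-1) + n + 8) a_n = 0.
Thus a_{n+2} = (-2 n(n-1) - n - 8) / ((n+1)(n+2)) * a_n.

Check with a_0 = 1, a_1 = 1 (apply the recurrence for n = 0, 1, 2, 3): a_0 = 1, a_1 = 1, a_2 = -4, a_3 = -3/2, a_4 = 14/3, a_5 = 69/40.

a_(n+2) = (-2 n(n-1) - n - 8) / ((n+1)(n+2)) * a_n; check: a_0 = 1, a_1 = 1, a_2 = -4, a_3 = -3/2, a_4 = 14/3, a_5 = 69/40


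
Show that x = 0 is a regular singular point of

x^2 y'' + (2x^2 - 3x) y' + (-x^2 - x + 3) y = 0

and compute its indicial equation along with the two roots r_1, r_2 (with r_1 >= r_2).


Divide by x^2 to reach normal form y'' + P_1(x) y' + P_2(x) y = 0 with P_1(x) = 2 - 3/x and P_2(x) = -1 - 1/x + 3/x^2.
x = 0 is a singular point because the y'-coefficient 2 - 3/x has a pole at x = 0 and the y-coefficient -1 - 1/x + 3/x^2 has a pole at x = 0.
It is a regular singular point because x P_1(x) = p(x) = 2x - 3 and x^2 P_2(x) = q(x) = -x^2 - x + 3 are polynomials, hence analytic at x = 0.
p(0) = -3,  q(0) = 3.
Indicial equation: r(r-1) + p(0) r + q(0) = 0, i.e. r^2 + (p(0) - 1) r + q(0) = 0, i.e. r^2 - 4 r + 3 = 0.
Discriminant: (-4)^2 - 4(3) = 4, so r = (4 ± 2)/2.
Solving: r_1 = 3, r_2 = 1.

indicial: r^2 - 4 r + 3 = 0; roots r_1 = 3, r_2 = 1


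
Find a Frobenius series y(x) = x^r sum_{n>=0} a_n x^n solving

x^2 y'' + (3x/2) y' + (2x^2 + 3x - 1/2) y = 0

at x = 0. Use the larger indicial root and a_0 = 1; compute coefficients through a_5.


Write in Frobenius form y'' + (p(x)/x) y' + (q(x)/x^2) y = 0:
  p(x) = 3/2,  q(x) = 2x^2 + 3x - 1/2.
Indicial equation: r(r-1) + (3/2) r + (-1/2) = 0 -> roots r_1 = 1/2, r_2 = -1.
Take r = r_1 = 1/2. Let y(x) = x^r sum_{n>=0} a_n x^n with a_0 = 1.
Substitute y = x^r sum a_n x^n and match x^{r+n}. The recurrence is
  D(n) a_n + 3 a_{n-1} + 2 a_{n-2} = 0,  where D(n) = (r+n)(r+n-1) + (3/2)(r+n) + (-1/2).
  a_n = [-3 a_{n-1} - 2 a_{n-2}] / D(n).
Since the indicial polynomial factors as (r - r_1)(r - r_2), D(n) = (r_1 + n - r_1)(r_1 + n - r_2) = n(n + 3/2).
Evaluating step by step (a_0 = 1):
  n = 1: D(1) = 1(1 + 3/2) = 5/2; numerator = -3(1) = -3; a_1 = (-3)/(5/2) = -6/5
  n = 2: D(2) = 2(2 + 3/2) = 7; numerator = -3(-6/5) - 2(1) = 8/5; a_2 = (8/5)/(7) = 8/35
  n = 3: D(3) = 3(3 + 3/2) = 27/2; numerator = -3(8/35) - 2(-6/5) = 12/7; a_3 = (12/7)/(27/2) = 8/63
  n = 4: D(4) = 4(4 + 3/2) = 22; numerator = -3(8/63) - 2(8/35) = -88/105; a_4 = (-88/105)/(22) = -4/105
  n = 5: D(5) = 5(5 + 3/2) = 65/2; numerator = -3(-4/105) - 2(8/63) = -44/315; a_5 = (-44/315)/(65/2) = -88/20475

r = 1/2; a_0 = 1; a_1 = -6/5; a_2 = 8/35; a_3 = 8/63; a_4 = -4/105; a_5 = -88/20475


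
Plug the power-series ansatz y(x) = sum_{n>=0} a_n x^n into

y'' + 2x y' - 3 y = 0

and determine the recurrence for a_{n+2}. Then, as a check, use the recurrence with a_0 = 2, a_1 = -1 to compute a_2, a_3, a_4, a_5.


Substitute y = sum_n a_n x^n.
y''(x) has coefficient (n+2)(n+1) a_{n+2} at x^n;
2 x y'(x) has coefficient 2 n a_n at x^n (shift);
-3 y(x) has coefficient -3 a_n at x^n.
Matching x^n: (n+2)(n+1) a_{n+2} + (2n - 3) a_n = 0.
Thus a_{n+2} = (-2n + 3) / ((n+1)(n+2)) * a_n.

Check with a_0 = 2, a_1 = -1 (apply the recurrence for n = 0, 1, 2, 3): a_0 = 2, a_1 = -1, a_2 = 3, a_3 = -1/6, a_4 = -1/4, a_5 = 1/40.

a_(n+2) = (-2n + 3) / ((n+1)(n+2)) * a_n; check: a_0 = 2, a_1 = -1, a_2 = 3, a_3 = -1/6, a_4 = -1/4, a_5 = 1/40


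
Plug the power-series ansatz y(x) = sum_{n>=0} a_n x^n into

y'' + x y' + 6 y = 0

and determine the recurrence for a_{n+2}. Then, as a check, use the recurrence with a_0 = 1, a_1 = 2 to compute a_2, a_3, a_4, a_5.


Substitute y = sum_n a_n x^n.
y''(x) has coefficient (n+2)(n+1) a_{n+2} at x^n;
x y'(x) has coefficient n a_n at x^n (shift);
6 y(x) has coefficient 6 a_n at x^n.
Matching x^n: (n+2)(n+1) a_{n+2} + (n + 6) a_n = 0.
Thus a_{n+2} = (-n - 6) / ((n+1)(n+2)) * a_n.

Check with a_0 = 1, a_1 = 2 (apply the recurrence for n = 0, 1, 2, 3): a_0 = 1, a_1 = 2, a_2 = -3, a_3 = -7/3, a_4 = 2, a_5 = 21/20.

a_(n+2) = (-n - 6) / ((n+1)(n+2)) * a_n; check: a_0 = 1, a_1 = 2, a_2 = -3, a_3 = -7/3, a_4 = 2, a_5 = 21/20


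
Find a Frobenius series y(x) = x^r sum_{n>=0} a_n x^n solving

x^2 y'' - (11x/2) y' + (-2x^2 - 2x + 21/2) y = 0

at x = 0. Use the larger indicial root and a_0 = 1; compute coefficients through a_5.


Write in Frobenius form y'' + (p(x)/x) y' + (q(x)/x^2) y = 0:
  p(x) = -11/2,  q(x) = -2x^2 - 2x + 21/2.
Indicial equation: r(r-1) + (-11/2) r + (21/2) = 0 -> roots r_1 = 7/2, r_2 = 3.
Take r = r_1 = 7/2. Let y(x) = x^r sum_{n>=0} a_n x^n with a_0 = 1.
Substitute y = x^r sum a_n x^n and match x^{r+n}. The recurrence is
  D(n) a_n - 2 a_{n-1} - 2 a_{n-2} = 0,  where D(n) = (r+n)(r+n-1) + (-11/2)(r+n) + (21/2).
  a_n = [2 a_{n-1} + 2 a_{n-2}] / D(n).
Since the indicial polynomial factors as (r - r_1)(r - r_2), D(n) = (r_1 + n - r_1)(r_1 + n - r_2) = n(n + 1/2).
Evaluating step by step (a_0 = 1):
  n = 1: D(1) = 1(1 + 1/2) = 3/2; numerator = 2(1) = 2; a_1 = (2)/(3/2) = 4/3
  n = 2: D(2) = 2(2 + 1/2) = 5; numerator = 2(4/3) + 2(1) = 14/3; a_2 = (14/3)/(5) = 14/15
  n = 3: D(3) = 3(3 + 1/2) = 21/2; numerator = 2(14/15) + 2(4/3) = 68/15; a_3 = (68/15)/(21/2) = 136/315
  n = 4: D(4) = 4(4 + 1/2) = 18; numerator = 2(136/315) + 2(14/15) = 172/63; a_4 = (172/63)/(18) = 86/567
  n = 5: D(5) = 5(5 + 1/2) = 55/2; numerator = 2(86/567) + 2(136/315) = 3308/2835; a_5 = (3308/2835)/(55/2) = 6616/155925

r = 7/2; a_0 = 1; a_1 = 4/3; a_2 = 14/15; a_3 = 136/315; a_4 = 86/567; a_5 = 6616/155925


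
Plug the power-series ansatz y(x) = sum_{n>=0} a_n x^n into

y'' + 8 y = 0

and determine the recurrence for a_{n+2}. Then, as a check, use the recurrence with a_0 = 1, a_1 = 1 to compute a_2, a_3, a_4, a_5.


Substitute y = sum_n a_n x^n into y'' + (const) y = 0.
y''(x) = sum_{n>=0} (n+2)(n+1) a_{n+2} x^n.
The ODE becomes sum_n [(n+2)(n+1) a_{n+2} + 8 a_n] x^n = 0.
Setting each coefficient to zero gives the recurrence:
  (n+2)(n+1) a_{n+2} + 8 a_n = 0,
  a_{n+2} = -8 / ((n+1)(n+2)) a_n.

Check with a_0 = 1, a_1 = 1 (apply the recurrence for n = 0, 1, 2, 3): a_0 = 1, a_1 = 1, a_2 = -4, a_3 = -4/3, a_4 = 8/3, a_5 = 8/15.

a_{n+2} = -8/((n+1)(n+2)) * a_n; check: a_0 = 1, a_1 = 1, a_2 = -4, a_3 = -4/3, a_4 = 8/3, a_5 = 8/15


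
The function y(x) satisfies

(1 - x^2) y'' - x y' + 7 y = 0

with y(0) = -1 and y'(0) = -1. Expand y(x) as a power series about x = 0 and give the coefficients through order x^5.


Ansatz: y(x) = sum_{n>=0} a_n x^n, so y'(x) = sum_{n>=1} n a_n x^(n-1) and y''(x) = sum_{n>=2} n(n-1) a_n x^(n-2).
Substitute into P(x) y'' + Q(x) y' + R(x) y = 0 with P(x) = 1 - x^2, Q(x) = -x, R(x) = 7, and match powers of x.
Initial conditions: a_0 = -1, a_1 = -1.
Setting the coefficient of each power of x to zero and solving order by order (substituting the coefficients already found):
  x^0: 2 a_2 + 7 a_0 = 0  ->  2 a_2 = -7 a_0 = 7  ->  a_2 = 7/2
  x^1: 6 a_3 + 6 a_1 = 0  ->  6 a_3 = -6 a_1 = 6  ->  a_3 = 1
  x^2: 12 a_4 + 3 a_2 = 0  ->  12 a_4 = -3 a_2 = -21/2  ->  a_4 = -7/8
  x^3: 20 a_5 - 2 a_3 = 0  ->  20 a_5 = 2 a_3 = 2  ->  a_5 = 1/10
Truncated series: y(x) = -1 - x + (7/2) x^2 + x^3 - (7/8) x^4 + (1/10) x^5 + O(x^6).

a_0 = -1; a_1 = -1; a_2 = 7/2; a_3 = 1; a_4 = -7/8; a_5 = 1/10


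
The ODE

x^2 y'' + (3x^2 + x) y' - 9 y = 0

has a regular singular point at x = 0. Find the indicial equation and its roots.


Divide by x^2 to reach normal form y'' + P_1(x) y' + P_2(x) y = 0 with P_1(x) = 3 + 1/x and P_2(x) = -9/x^2.
x = 0 is a singular point because the y'-coefficient 3 + 1/x has a pole at x = 0 and the y-coefficient -9/x^2 has a pole at x = 0.
It is a regular singular point because x P_1(x) = p(x) = 3x + 1 and x^2 P_2(x) = q(x) = -9 are polynomials, hence analytic at x = 0.
p(0) = 1,  q(0) = -9.
Indicial equation: r(r-1) + p(0) r + q(0) = 0, i.e. r^2 + (p(0) - 1) r + q(0) = 0, i.e. r^2 - 9 = 0.
Discriminant: (0)^2 - 4(-9) = 36, so r = (0 ± 6)/2.
Solving: r_1 = 3, r_2 = -3.

indicial: r^2 - 9 = 0; roots r_1 = 3, r_2 = -3


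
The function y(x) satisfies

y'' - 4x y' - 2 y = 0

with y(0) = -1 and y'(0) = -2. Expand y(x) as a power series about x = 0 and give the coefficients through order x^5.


Ansatz: y(x) = sum_{n>=0} a_n x^n, so y'(x) = sum_{n>=1} n a_n x^(n-1) and y''(x) = sum_{n>=2} n(n-1) a_n x^(n-2).
Substitute into P(x) y'' + Q(x) y' + R(x) y = 0 with P(x) = 1, Q(x) = -4x, R(x) = -2, and match powers of x.
Initial conditions: a_0 = -1, a_1 = -2.
Setting the coefficient of each power of x to zero and solving order by order (substituting the coefficients already found):
  x^0: 2 a_2 - 2 a_0 = 0  ->  2 a_2 = 2 a_0 = -2  ->  a_2 = -1
  x^1: 6 a_3 - 6 a_1 = 0  ->  6 a_3 = 6 a_1 = -12  ->  a_3 = -2
  x^2: 12 a_4 - 10 a_2 = 0  ->  12 a_4 = 10 a_2 = -10  ->  a_4 = -5/6
  x^3: 20 a_5 - 14 a_3 = 0  ->  20 a_5 = 14 a_3 = -28  ->  a_5 = -7/5
Truncated series: y(x) = -1 - 2 x - x^2 - 2 x^3 - (5/6) x^4 - (7/5) x^5 + O(x^6).

a_0 = -1; a_1 = -2; a_2 = -1; a_3 = -2; a_4 = -5/6; a_5 = -7/5


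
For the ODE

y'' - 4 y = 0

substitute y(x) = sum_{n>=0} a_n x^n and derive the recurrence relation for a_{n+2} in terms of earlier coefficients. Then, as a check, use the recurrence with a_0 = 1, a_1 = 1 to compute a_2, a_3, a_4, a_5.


Substitute y = sum_n a_n x^n into y'' + (const) y = 0.
y''(x) = sum_{n>=0} (n+2)(n+1) a_{n+2} x^n.
The ODE becomes sum_n [(n+2)(n+1) a_{n+2} - 4 a_n] x^n = 0.
Setting each coefficient to zero gives the recurrence:
  (n+2)(n+1) a_{n+2} - 4 a_n = 0,
  a_{n+2} = 4 / ((n+1)(n+2)) a_n.

Check with a_0 = 1, a_1 = 1 (apply the recurrence for n = 0, 1, 2, 3): a_0 = 1, a_1 = 1, a_2 = 2, a_3 = 2/3, a_4 = 2/3, a_5 = 2/15.

a_{n+2} = 4/((n+1)(n+2)) * a_n; check: a_0 = 1, a_1 = 1, a_2 = 2, a_3 = 2/3, a_4 = 2/3, a_5 = 2/15


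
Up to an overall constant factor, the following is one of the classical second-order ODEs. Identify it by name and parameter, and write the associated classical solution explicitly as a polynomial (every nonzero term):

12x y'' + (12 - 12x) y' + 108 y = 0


All three coefficients share the factor 12; dividing through by 12 gives  x y'' + (1 - x) y' + 9 y = 0.
This matches the Laguerre equation x y'' + (1 - x) y' + n y = 0 with n = 9; the polynomial solution is L_9(x).
With y = sum_k a_k x^k, matching x^k gives (k+1)k a_{k+1} + (k+1) a_{k+1} - k a_k + n a_k = 0, i.e. (k+1)^2 a_{k+1} = (k - n) a_k = (k - 9) a_k. The right side vanishes at k = 9, so the series terminates at degree 9.
Standard normalization L_n(0) = 1 gives a_0 = 1. Work upward with a_{k+1} = (k - 9) a_k / (k+1)^2:
  a_1 = (0 - 9)(1) / 1^2 = -9/1 = -9
  a_2 = (1 - 9)(-9) / 2^2 = 72/4 = 18
  a_3 = (2 - 9)(18) / 3^2 = -126/9 = -14
  a_4 = (3 - 9)(-14) / 4^2 = 84/16 = 21/4
  a_5 = (4 - 9)(21/4) / 5^2 = (-105/4)/25 = -21/20
  a_6 = (5 - 9)(-21/20) / 6^2 = (21/5)/36 = 7/60
  a_7 = (6 - 9)(7/60) / 7^2 = (-7/20)/49 = -1/140
  a_8 = (7 - 9)(-1/140) / 8^2 = (1/70)/64 = 1/4480
  a_9 = (8 - 9)(1/4480) / 9^2 = (-1/4480)/81 = -1/362880
Hence L_9(x) = -x^9/362880 + x^8/4480 - x^7/140 + 7 x^6/60 - 21 x^5/20 + 21 x^4/4 - 14 x^3 + 18 x^2 - 9 x + 1.

L_9(x); series = -x^9/362880 + x^8/4480 - x^7/140 + 7 x^6/60 - 21 x^5/20 + 21 x^4/4 - 14 x^3 + 18 x^2 - 9 x + 1


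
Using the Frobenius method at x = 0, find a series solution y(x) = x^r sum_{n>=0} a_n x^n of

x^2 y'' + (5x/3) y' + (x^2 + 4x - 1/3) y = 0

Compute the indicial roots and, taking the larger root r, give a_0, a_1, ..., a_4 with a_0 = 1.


Write in Frobenius form y'' + (p(x)/x) y' + (q(x)/x^2) y = 0:
  p(x) = 5/3,  q(x) = x^2 + 4x - 1/3.
Indicial equation: r(r-1) + (5/3) r + (-1/3) = 0 -> roots r_1 = 1/3, r_2 = -1.
Take r = r_1 = 1/3. Let y(x) = x^r sum_{n>=0} a_n x^n with a_0 = 1.
Substitute y = x^r sum a_n x^n and match x^{r+n}. The recurrence is
  D(n) a_n + 4 a_{n-1} + 1 a_{n-2} = 0,  where D(n) = (r+n)(r+n-1) + (5/3)(r+n) + (-1/3).
  a_n = [-4 a_{n-1} - 1 a_{n-2}] / D(n).
Since the indicial polynomial factors as (r - r_1)(r - r_2), D(n) = (r_1 + n - r_1)(r_1 + n - r_2) = n(n + 4/3).
Evaluating step by step (a_0 = 1):
  n = 1: D(1) = 1(1 + 4/3) = 7/3; numerator = -4(1) = -4; a_1 = (-4)/(7/3) = -12/7
  n = 2: D(2) = 2(2 + 4/3) = 20/3; numerator = -4(-12/7) - 1(1) = 41/7; a_2 = (41/7)/(20/3) = 123/140
  n = 3: D(3) = 3(3 + 4/3) = 13; numerator = -4(123/140) - 1(-12/7) = -9/5; a_3 = (-9/5)/(13) = -9/65
  n = 4: D(4) = 4(4 + 4/3) = 64/3; numerator = -4(-9/65) - 1(123/140) = -591/1820; a_4 = (-591/1820)/(64/3) = -1773/116480

r = 1/3; a_0 = 1; a_1 = -12/7; a_2 = 123/140; a_3 = -9/65; a_4 = -1773/116480


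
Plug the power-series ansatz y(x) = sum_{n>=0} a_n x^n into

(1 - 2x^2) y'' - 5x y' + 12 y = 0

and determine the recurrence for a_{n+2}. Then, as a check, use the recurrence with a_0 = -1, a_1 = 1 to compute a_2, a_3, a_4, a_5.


Substitute y = sum_n a_n x^n.
(1 - 2 x^2) y'' contributes (n+2)(n+1) a_{n+2} - 2 n(n-1) a_n at x^n.
-5 x y'(x) contributes -5 n a_n at x^n.
12 y(x) contributes 12 a_n at x^n.
Matching x^n: (n+2)(n+1) a_{n+2} + (-2 n(n-1) - 5 n + 12) a_n = 0.
Thus a_{n+2} = (2 n(n-1) + 5 n - 12) / ((n+1)(n+2)) * a_n.

Check with a_0 = -1, a_1 = 1 (apply the recurrence for n = 0, 1, 2, 3): a_0 = -1, a_1 = 1, a_2 = 6, a_3 = -7/6, a_4 = 1, a_5 = -7/8.

a_(n+2) = (2 n(n-1) + 5 n - 12) / ((n+1)(n+2)) * a_n; check: a_0 = -1, a_1 = 1, a_2 = 6, a_3 = -7/6, a_4 = 1, a_5 = -7/8


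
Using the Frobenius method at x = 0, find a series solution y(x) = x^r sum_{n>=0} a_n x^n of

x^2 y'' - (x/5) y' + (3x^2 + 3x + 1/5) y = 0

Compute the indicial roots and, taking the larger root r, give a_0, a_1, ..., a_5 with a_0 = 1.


Write in Frobenius form y'' + (p(x)/x) y' + (q(x)/x^2) y = 0:
  p(x) = -1/5,  q(x) = 3x^2 + 3x + 1/5.
Indicial equation: r(r-1) + (-1/5) r + (1/5) = 0 -> roots r_1 = 1, r_2 = 1/5.
Take r = r_1 = 1. Let y(x) = x^r sum_{n>=0} a_n x^n with a_0 = 1.
Substitute y = x^r sum a_n x^n and match x^{r+n}. The recurrence is
  D(n) a_n + 3 a_{n-1} + 3 a_{n-2} = 0,  where D(n) = (r+n)(r+n-1) + (-1/5)(r+n) + (1/5).
  a_n = [-3 a_{n-1} - 3 a_{n-2}] / D(n).
Since the indicial polynomial factors as (r - r_1)(r - r_2), D(n) = (r_1 + n - r_1)(r_1 + n - r_2) = n(n + 4/5).
Evaluating step by step (a_0 = 1):
  n = 1: D(1) = 1(1 + 4/5) = 9/5; numerator = -3(1) = -3; a_1 = (-3)/(9/5) = -5/3
  n = 2: D(2) = 2(2 + 4/5) = 28/5; numerator = -3(-5/3) - 3(1) = 2; a_2 = (2)/(28/5) = 5/14
  n = 3: D(3) = 3(3 + 4/5) = 57/5; numerator = -3(5/14) - 3(-5/3) = 55/14; a_3 = (55/14)/(57/5) = 275/798
  n = 4: D(4) = 4(4 + 4/5) = 96/5; numerator = -3(275/798) - 3(5/14) = -40/19; a_4 = (-40/19)/(96/5) = -25/228
  n = 5: D(5) = 5(5 + 4/5) = 29; numerator = -3(-25/228) - 3(275/798) = -375/532; a_5 = (-375/532)/(29) = -375/15428

r = 1; a_0 = 1; a_1 = -5/3; a_2 = 5/14; a_3 = 275/798; a_4 = -25/228; a_5 = -375/15428


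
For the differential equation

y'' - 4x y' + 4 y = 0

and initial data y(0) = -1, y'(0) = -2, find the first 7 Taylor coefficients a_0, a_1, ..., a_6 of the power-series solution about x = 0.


Ansatz: y(x) = sum_{n>=0} a_n x^n, so y'(x) = sum_{n>=1} n a_n x^(n-1) and y''(x) = sum_{n>=2} n(n-1) a_n x^(n-2).
Substitute into P(x) y'' + Q(x) y' + R(x) y = 0 with P(x) = 1, Q(x) = -4x, R(x) = 4, and match powers of x.
Initial conditions: a_0 = -1, a_1 = -2.
Setting the coefficient of each power of x to zero and solving order by order (substituting the coefficients already found):
  x^0: 2 a_2 + 4 a_0 = 0  ->  2 a_2 = -4 a_0 = 4  ->  a_2 = 2
  x^1: 6 a_3 = 0  ->  a_3 = 0
  x^2: 12 a_4 - 4 a_2 = 0  ->  12 a_4 = 4 a_2 = 8  ->  a_4 = 2/3
  x^3: 20 a_5 - 8 a_3 = 0  ->  20 a_5 = 8 a_3 = 0  ->  a_5 = 0
  x^4: 30 a_6 - 12 a_4 = 0  ->  30 a_6 = 12 a_4 = 8  ->  a_6 = 4/15
Truncated series: y(x) = -1 - 2 x + 2 x^2 + (2/3) x^4 + (4/15) x^6 + O(x^7).

a_0 = -1; a_1 = -2; a_2 = 2; a_3 = 0; a_4 = 2/3; a_5 = 0; a_6 = 4/15


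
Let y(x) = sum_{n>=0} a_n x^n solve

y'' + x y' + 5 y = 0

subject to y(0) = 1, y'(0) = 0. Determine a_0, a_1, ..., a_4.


Ansatz: y(x) = sum_{n>=0} a_n x^n, so y'(x) = sum_{n>=1} n a_n x^(n-1) and y''(x) = sum_{n>=2} n(n-1) a_n x^(n-2).
Substitute into P(x) y'' + Q(x) y' + R(x) y = 0 with P(x) = 1, Q(x) = x, R(x) = 5, and match powers of x.
Initial conditions: a_0 = 1, a_1 = 0.
Setting the coefficient of each power of x to zero and solving order by order (substituting the coefficients already found):
  x^0: 2 a_2 + 5 a_0 = 0  ->  2 a_2 = -5 a_0 = -5  ->  a_2 = -5/2
  x^1: 6 a_3 + 6 a_1 = 0  ->  6 a_3 = -6 a_1 = 0  ->  a_3 = 0
  x^2: 12 a_4 + 7 a_2 = 0  ->  12 a_4 = -7 a_2 = 35/2  ->  a_4 = 35/24
Truncated series: y(x) = 1 - (5/2) x^2 + (35/24) x^4 + O(x^5).

a_0 = 1; a_1 = 0; a_2 = -5/2; a_3 = 0; a_4 = 35/24


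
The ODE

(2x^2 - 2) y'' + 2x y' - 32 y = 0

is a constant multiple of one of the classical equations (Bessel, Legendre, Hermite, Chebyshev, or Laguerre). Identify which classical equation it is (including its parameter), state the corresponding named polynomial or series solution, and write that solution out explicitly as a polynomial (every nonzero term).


All three coefficients share the factor -2; dividing through by -2 gives  (1 - x^2) y'' - x y' + 16 y = 0.
This matches the Chebyshev equation (1 - x^2) y'' - x y' + n^2 y = 0 (note the -x y' term, not -2x y') with n^2 = 16, so n = 4; the polynomial solution is T_4(x).
With y = sum_k a_k x^k, matching x^k gives (k+2)(k+1) a_{k+2} = (k^2 - n^2) a_k = (k - 4)(k + 4) a_k. The right side vanishes at k = 4, so the series with the parity of 4 terminates at degree 4.
Standard normalization: leading coefficient of T_n is 2^(n-1), so a_4 = 2^3 = 8. Work downward with a_k = (k+1)(k+2) a_{k+2} / ((k - 4)(k + 4)):
  a_2 = (3)(4)(8) / ((2 - 4)(2 + 4)) = 96/(-12) = -8
  a_0 = (1)(2)(-8) / ((0 - 4)(0 + 4)) = -16/(-16) = 1
Hence T_4(x) = 8 x^4 - 8 x^2 + 1.

T_4(x); series = 8 x^4 - 8 x^2 + 1


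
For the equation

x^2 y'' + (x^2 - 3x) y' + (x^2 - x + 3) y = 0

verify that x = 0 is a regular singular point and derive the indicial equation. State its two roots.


Divide by x^2 to reach normal form y'' + P_1(x) y' + P_2(x) y = 0 with P_1(x) = 1 - 3/x and P_2(x) = 1 - 1/x + 3/x^2.
x = 0 is a singular point because the y'-coefficient 1 - 3/x has a pole at x = 0 and the y-coefficient 1 - 1/x + 3/x^2 has a pole at x = 0.
It is a regular singular point because x P_1(x) = p(x) = x - 3 and x^2 P_2(x) = q(x) = x^2 - x + 3 are polynomials, hence analytic at x = 0.
p(0) = -3,  q(0) = 3.
Indicial equation: r(r-1) + p(0) r + q(0) = 0, i.e. r^2 + (p(0) - 1) r + q(0) = 0, i.e. r^2 - 4 r + 3 = 0.
Discriminant: (-4)^2 - 4(3) = 4, so r = (4 ± 2)/2.
Solving: r_1 = 3, r_2 = 1.

indicial: r^2 - 4 r + 3 = 0; roots r_1 = 3, r_2 = 1


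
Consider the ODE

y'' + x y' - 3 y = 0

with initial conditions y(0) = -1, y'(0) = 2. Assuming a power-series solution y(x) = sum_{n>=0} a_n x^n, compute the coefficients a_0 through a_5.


Ansatz: y(x) = sum_{n>=0} a_n x^n, so y'(x) = sum_{n>=1} n a_n x^(n-1) and y''(x) = sum_{n>=2} n(n-1) a_n x^(n-2).
Substitute into P(x) y'' + Q(x) y' + R(x) y = 0 with P(x) = 1, Q(x) = x, R(x) = -3, and match powers of x.
Initial conditions: a_0 = -1, a_1 = 2.
Setting the coefficient of each power of x to zero and solving order by order (substituting the coefficients already found):
  x^0: 2 a_2 - 3 a_0 = 0  ->  2 a_2 = 3 a_0 = -3  ->  a_2 = -3/2
  x^1: 6 a_3 - 2 a_1 = 0  ->  6 a_3 = 2 a_1 = 4  ->  a_3 = 2/3
  x^2: 12 a_4 - a_2 = 0  ->  12 a_4 = a_2 = -3/2  ->  a_4 = -1/8
  x^3: 20 a_5 = 0  ->  a_5 = 0
Truncated series: y(x) = -1 + 2 x - (3/2) x^2 + (2/3) x^3 - (1/8) x^4 + O(x^6).

a_0 = -1; a_1 = 2; a_2 = -3/2; a_3 = 2/3; a_4 = -1/8; a_5 = 0


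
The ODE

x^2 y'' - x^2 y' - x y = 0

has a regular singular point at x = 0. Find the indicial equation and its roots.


Divide by x^2 to reach normal form y'' + P_1(x) y' + P_2(x) y = 0 with P_1(x) = -1 and P_2(x) = -1/x.
x = 0 is a singular point because the y-coefficient -1/x has a pole at x = 0.
It is a regular singular point because x P_1(x) = p(x) = -x and x^2 P_2(x) = q(x) = -x are polynomials, hence analytic at x = 0.
p(0) = 0,  q(0) = 0.
Indicial equation: r(r-1) + p(0) r + q(0) = 0, i.e. r^2 + (p(0) - 1) r + q(0) = 0, i.e. r^2 - 1 r = 0.
Discriminant: (-1)^2 - 4(0) = 1, so r = (1 ± 1)/2.
Solving: r_1 = 1, r_2 = 0.

indicial: r^2 - 1 r = 0; roots r_1 = 1, r_2 = 0


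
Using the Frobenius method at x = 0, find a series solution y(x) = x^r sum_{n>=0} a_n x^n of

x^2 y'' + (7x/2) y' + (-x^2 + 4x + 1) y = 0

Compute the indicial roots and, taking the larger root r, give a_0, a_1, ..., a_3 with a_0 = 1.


Write in Frobenius form y'' + (p(x)/x) y' + (q(x)/x^2) y = 0:
  p(x) = 7/2,  q(x) = -x^2 + 4x + 1.
Indicial equation: r(r-1) + (7/2) r + (1) = 0 -> roots r_1 = -1/2, r_2 = -2.
Take r = r_1 = -1/2. Let y(x) = x^r sum_{n>=0} a_n x^n with a_0 = 1.
Substitute y = x^r sum a_n x^n and match x^{r+n}. The recurrence is
  D(n) a_n + 4 a_{n-1} - 1 a_{n-2} = 0,  where D(n) = (r+n)(r+n-1) + (7/2)(r+n) + (1).
  a_n = [-4 a_{n-1} + 1 a_{n-2}] / D(n).
Since the indicial polynomial factors as (r - r_1)(r - r_2), D(n) = (r_1 + n - r_1)(r_1 + n - r_2) = n(n + 3/2).
Evaluating step by step (a_0 = 1):
  n = 1: D(1) = 1(1 + 3/2) = 5/2; numerator = -4(1) = -4; a_1 = (-4)/(5/2) = -8/5
  n = 2: D(2) = 2(2 + 3/2) = 7; numerator = -4(-8/5) + 1(1) = 37/5; a_2 = (37/5)/(7) = 37/35
  n = 3: D(3) = 3(3 + 3/2) = 27/2; numerator = -4(37/35) + 1(-8/5) = -204/35; a_3 = (-204/35)/(27/2) = -136/315

r = -1/2; a_0 = 1; a_1 = -8/5; a_2 = 37/35; a_3 = -136/315


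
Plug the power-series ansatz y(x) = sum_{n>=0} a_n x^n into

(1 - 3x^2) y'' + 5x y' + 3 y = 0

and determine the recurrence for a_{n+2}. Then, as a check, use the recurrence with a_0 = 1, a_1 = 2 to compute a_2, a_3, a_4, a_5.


Substitute y = sum_n a_n x^n.
(1 - 3 x^2) y'' contributes (n+2)(n+1) a_{n+2} - 3 n(n-1) a_n at x^n.
5 x y'(x) contributes 5 n a_n at x^n.
3 y(x) contributes 3 a_n at x^n.
Matching x^n: (n+2)(n+1) a_{n+2} + (-3 n(n-1) + 5 n + 3) a_n = 0.
Thus a_{n+2} = (3 n(n-1) - 5 n - 3) / ((n+1)(n+2)) * a_n.

Check with a_0 = 1, a_1 = 2 (apply the recurrence for n = 0, 1, 2, 3): a_0 = 1, a_1 = 2, a_2 = -3/2, a_3 = -8/3, a_4 = 7/8, a_5 = 0.

a_(n+2) = (3 n(n-1) - 5 n - 3) / ((n+1)(n+2)) * a_n; check: a_0 = 1, a_1 = 2, a_2 = -3/2, a_3 = -8/3, a_4 = 7/8, a_5 = 0


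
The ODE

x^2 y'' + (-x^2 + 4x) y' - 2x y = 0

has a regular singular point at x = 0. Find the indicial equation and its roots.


Divide by x^2 to reach normal form y'' + P_1(x) y' + P_2(x) y = 0 with P_1(x) = -1 + 4/x and P_2(x) = -2/x.
x = 0 is a singular point because the y'-coefficient -1 + 4/x has a pole at x = 0 and the y-coefficient -2/x has a pole at x = 0.
It is a regular singular point because x P_1(x) = p(x) = 4 - x and x^2 P_2(x) = q(x) = -2x are polynomials, hence analytic at x = 0.
p(0) = 4,  q(0) = 0.
Indicial equation: r(r-1) + p(0) r + q(0) = 0, i.e. r^2 + (p(0) - 1) r + q(0) = 0, i.e. r^2 + 3 r = 0.
Discriminant: (3)^2 - 4(0) = 9, so r = (-3 ± 3)/2.
Solving: r_1 = 0, r_2 = -3.

indicial: r^2 + 3 r = 0; roots r_1 = 0, r_2 = -3


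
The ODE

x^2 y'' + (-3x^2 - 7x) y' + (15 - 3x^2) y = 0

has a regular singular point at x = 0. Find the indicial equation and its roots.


Divide by x^2 to reach normal form y'' + P_1(x) y' + P_2(x) y = 0 with P_1(x) = -3 - 7/x and P_2(x) = -3 + 15/x^2.
x = 0 is a singular point because the y'-coefficient -3 - 7/x has a pole at x = 0 and the y-coefficient -3 + 15/x^2 has a pole at x = 0.
It is a regular singular point because x P_1(x) = p(x) = -3x - 7 and x^2 P_2(x) = q(x) = 15 - 3x^2 are polynomials, hence analytic at x = 0.
p(0) = -7,  q(0) = 15.
Indicial equation: r(r-1) + p(0) r + q(0) = 0, i.e. r^2 + (p(0) - 1) r + q(0) = 0, i.e. r^2 - 8 r + 15 = 0.
Discriminant: (-8)^2 - 4(15) = 4, so r = (8 ± 2)/2.
Solving: r_1 = 5, r_2 = 3.

indicial: r^2 - 8 r + 15 = 0; roots r_1 = 5, r_2 = 3


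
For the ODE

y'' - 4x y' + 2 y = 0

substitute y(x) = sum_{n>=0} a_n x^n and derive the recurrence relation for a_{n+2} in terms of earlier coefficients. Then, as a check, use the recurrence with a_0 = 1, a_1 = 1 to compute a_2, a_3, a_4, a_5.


Substitute y = sum_n a_n x^n.
y''(x) has coefficient (n+2)(n+1) a_{n+2} at x^n;
-4 x y'(x) has coefficient -4 n a_n at x^n (shift);
2 y(x) has coefficient 2 a_n at x^n.
Matching x^n: (n+2)(n+1) a_{n+2} + (-4n + 2) a_n = 0.
Thus a_{n+2} = (4n - 2) / ((n+1)(n+2)) * a_n.

Check with a_0 = 1, a_1 = 1 (apply the recurrence for n = 0, 1, 2, 3): a_0 = 1, a_1 = 1, a_2 = -1, a_3 = 1/3, a_4 = -1/2, a_5 = 1/6.

a_(n+2) = (4n - 2) / ((n+1)(n+2)) * a_n; check: a_0 = 1, a_1 = 1, a_2 = -1, a_3 = 1/3, a_4 = -1/2, a_5 = 1/6


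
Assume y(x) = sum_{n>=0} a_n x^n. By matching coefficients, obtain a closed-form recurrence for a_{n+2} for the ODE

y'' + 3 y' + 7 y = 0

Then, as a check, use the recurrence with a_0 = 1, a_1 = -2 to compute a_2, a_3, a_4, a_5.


Substitute y = sum_n a_n x^n.
y''(x) has coefficient (n+2)(n+1) a_{n+2} at x^n;
3 y'(x) has coefficient 3 (n+1) a_{n+1} at x^n;
7 y(x) has coefficient 7 a_n at x^n.
Matching x^n: (n+2)(n+1) a_{n+2} + 3 (n+1) a_{n+1} + 7 a_n = 0.
Thus a_{n+2} = [-3 (n+1) a_{n+1} - 7 a_n] / ((n+1)(n+2)).

Check with a_0 = 1, a_1 = -2 (apply the recurrence for n = 0, 1, 2, 3): a_0 = 1, a_1 = -2, a_2 = -1/2, a_3 = 17/6, a_4 = -11/6, a_5 = 13/120.

a_(n+2) = [-3 (n+1) a_(n+1) - 7 a_n] / ((n+1)(n+2)); check: a_0 = 1, a_1 = -2, a_2 = -1/2, a_3 = 17/6, a_4 = -11/6, a_5 = 13/120


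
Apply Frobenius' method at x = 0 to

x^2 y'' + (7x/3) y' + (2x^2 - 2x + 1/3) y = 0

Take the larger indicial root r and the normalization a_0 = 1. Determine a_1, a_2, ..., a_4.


Write in Frobenius form y'' + (p(x)/x) y' + (q(x)/x^2) y = 0:
  p(x) = 7/3,  q(x) = 2x^2 - 2x + 1/3.
Indicial equation: r(r-1) + (7/3) r + (1/3) = 0 -> roots r_1 = -1/3, r_2 = -1.
Take r = r_1 = -1/3. Let y(x) = x^r sum_{n>=0} a_n x^n with a_0 = 1.
Substitute y = x^r sum a_n x^n and match x^{r+n}. The recurrence is
  D(n) a_n - 2 a_{n-1} + 2 a_{n-2} = 0,  where D(n) = (r+n)(r+n-1) + (7/3)(r+n) + (1/3).
  a_n = [2 a_{n-1} - 2 a_{n-2}] / D(n).
Since the indicial polynomial factors as (r - r_1)(r - r_2), D(n) = (r_1 + n - r_1)(r_1 + n - r_2) = n(n + 2/3).
Evaluating step by step (a_0 = 1):
  n = 1: D(1) = 1(1 + 2/3) = 5/3; numerator = 2(1) = 2; a_1 = (2)/(5/3) = 6/5
  n = 2: D(2) = 2(2 + 2/3) = 16/3; numerator = 2(6/5) - 2(1) = 2/5; a_2 = (2/5)/(16/3) = 3/40
  n = 3: D(3) = 3(3 + 2/3) = 11; numerator = 2(3/40) - 2(6/5) = -9/4; a_3 = (-9/4)/(11) = -9/44
  n = 4: D(4) = 4(4 + 2/3) = 56/3; numerator = 2(-9/44) - 2(3/40) = -123/220; a_4 = (-123/220)/(56/3) = -369/12320

r = -1/3; a_0 = 1; a_1 = 6/5; a_2 = 3/40; a_3 = -9/44; a_4 = -369/12320


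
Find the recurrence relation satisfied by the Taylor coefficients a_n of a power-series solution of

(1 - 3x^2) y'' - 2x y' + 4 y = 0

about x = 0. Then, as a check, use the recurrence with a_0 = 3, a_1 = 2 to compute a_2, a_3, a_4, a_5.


Substitute y = sum_n a_n x^n.
(1 - 3 x^2) y'' contributes (n+2)(n+1) a_{n+2} - 3 n(n-1) a_n at x^n.
-2 x y'(x) contributes -2 n a_n at x^n.
4 y(x) contributes 4 a_n at x^n.
Matching x^n: (n+2)(n+1) a_{n+2} + (-3 n(n-1) - 2 n + 4) a_n = 0.
Thus a_{n+2} = (3 n(n-1) + 2 n - 4) / ((n+1)(n+2)) * a_n.

Check with a_0 = 3, a_1 = 2 (apply the recurrence for n = 0, 1, 2, 3): a_0 = 3, a_1 = 2, a_2 = -6, a_3 = -2/3, a_4 = -3, a_5 = -2/3.

a_(n+2) = (3 n(n-1) + 2 n - 4) / ((n+1)(n+2)) * a_n; check: a_0 = 3, a_1 = 2, a_2 = -6, a_3 = -2/3, a_4 = -3, a_5 = -2/3


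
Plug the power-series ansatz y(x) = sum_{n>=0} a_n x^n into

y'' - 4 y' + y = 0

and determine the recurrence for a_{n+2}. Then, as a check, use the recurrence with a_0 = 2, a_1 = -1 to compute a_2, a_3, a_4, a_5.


Substitute y = sum_n a_n x^n.
y''(x) has coefficient (n+2)(n+1) a_{n+2} at x^n;
-4 y'(x) has coefficient -4 (n+1) a_{n+1} at x^n;
y(x) has coefficient 1 a_n at x^n.
Matching x^n: (n+2)(n+1) a_{n+2} - 4 (n+1) a_{n+1} + 1 a_n = 0.
Thus a_{n+2} = [4 (n+1) a_{n+1} - 1 a_n] / ((n+1)(n+2)).

Check with a_0 = 2, a_1 = -1 (apply the recurrence for n = 0, 1, 2, 3): a_0 = 2, a_1 = -1, a_2 = -3, a_3 = -23/6, a_4 = -43/12, a_5 = -107/40.

a_(n+2) = [4 (n+1) a_(n+1) - 1 a_n] / ((n+1)(n+2)); check: a_0 = 2, a_1 = -1, a_2 = -3, a_3 = -23/6, a_4 = -43/12, a_5 = -107/40


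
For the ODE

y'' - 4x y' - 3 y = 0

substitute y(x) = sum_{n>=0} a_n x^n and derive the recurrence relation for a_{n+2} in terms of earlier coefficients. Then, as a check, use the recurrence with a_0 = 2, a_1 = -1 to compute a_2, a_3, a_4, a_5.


Substitute y = sum_n a_n x^n.
y''(x) has coefficient (n+2)(n+1) a_{n+2} at x^n;
-4 x y'(x) has coefficient -4 n a_n at x^n (shift);
-3 y(x) has coefficient -3 a_n at x^n.
Matching x^n: (n+2)(n+1) a_{n+2} + (-4n - 3) a_n = 0.
Thus a_{n+2} = (4n + 3) / ((n+1)(n+2)) * a_n.

Check with a_0 = 2, a_1 = -1 (apply the recurrence for n = 0, 1, 2, 3): a_0 = 2, a_1 = -1, a_2 = 3, a_3 = -7/6, a_4 = 11/4, a_5 = -7/8.

a_(n+2) = (4n + 3) / ((n+1)(n+2)) * a_n; check: a_0 = 2, a_1 = -1, a_2 = 3, a_3 = -7/6, a_4 = 11/4, a_5 = -7/8


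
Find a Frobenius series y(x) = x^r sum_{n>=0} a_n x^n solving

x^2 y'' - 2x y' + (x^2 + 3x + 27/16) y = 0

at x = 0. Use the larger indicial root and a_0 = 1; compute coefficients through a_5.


Write in Frobenius form y'' + (p(x)/x) y' + (q(x)/x^2) y = 0:
  p(x) = -2,  q(x) = x^2 + 3x + 27/16.
Indicial equation: r(r-1) + (-2) r + (27/16) = 0 -> roots r_1 = 9/4, r_2 = 3/4.
Take r = r_1 = 9/4. Let y(x) = x^r sum_{n>=0} a_n x^n with a_0 = 1.
Substitute y = x^r sum a_n x^n and match x^{r+n}. The recurrence is
  D(n) a_n + 3 a_{n-1} + 1 a_{n-2} = 0,  where D(n) = (r+n)(r+n-1) + (-2)(r+n) + (27/16).
  a_n = [-3 a_{n-1} - 1 a_{n-2}] / D(n).
Since the indicial polynomial factors as (r - r_1)(r - r_2), D(n) = (r_1 + n - r_1)(r_1 + n - r_2) = n(n + 3/2).
Evaluating step by step (a_0 = 1):
  n = 1: D(1) = 1(1 + 3/2) = 5/2; numerator = -3(1) = -3; a_1 = (-3)/(5/2) = -6/5
  n = 2: D(2) = 2(2 + 3/2) = 7; numerator = -3(-6/5) - 1(1) = 13/5; a_2 = (13/5)/(7) = 13/35
  n = 3: D(3) = 3(3 + 3/2) = 27/2; numerator = -3(13/35) - 1(-6/5) = 3/35; a_3 = (3/35)/(27/2) = 2/315
  n = 4: D(4) = 4(4 + 3/2) = 22; numerator = -3(2/315) - 1(13/35) = -41/105; a_4 = (-41/105)/(22) = -41/2310
  n = 5: D(5) = 5(5 + 3/2) = 65/2; numerator = -3(-41/2310) - 1(2/315) = 65/1386; a_5 = (65/1386)/(65/2) = 1/693

r = 9/4; a_0 = 1; a_1 = -6/5; a_2 = 13/35; a_3 = 2/315; a_4 = -41/2310; a_5 = 1/693
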